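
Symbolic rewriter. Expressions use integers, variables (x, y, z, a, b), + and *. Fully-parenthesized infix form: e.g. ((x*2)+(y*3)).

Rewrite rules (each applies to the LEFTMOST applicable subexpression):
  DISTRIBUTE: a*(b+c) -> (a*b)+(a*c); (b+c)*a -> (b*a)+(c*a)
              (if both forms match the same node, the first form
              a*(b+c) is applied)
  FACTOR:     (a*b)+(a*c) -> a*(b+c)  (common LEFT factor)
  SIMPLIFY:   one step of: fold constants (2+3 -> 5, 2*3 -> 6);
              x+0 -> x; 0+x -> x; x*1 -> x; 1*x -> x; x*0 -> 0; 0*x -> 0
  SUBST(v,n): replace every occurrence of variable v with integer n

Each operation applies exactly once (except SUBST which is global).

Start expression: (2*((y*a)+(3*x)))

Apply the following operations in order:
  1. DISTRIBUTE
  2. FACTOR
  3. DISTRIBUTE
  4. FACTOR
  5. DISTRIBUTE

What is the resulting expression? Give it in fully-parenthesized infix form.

Start: (2*((y*a)+(3*x)))
Apply DISTRIBUTE at root (target: (2*((y*a)+(3*x)))): (2*((y*a)+(3*x))) -> ((2*(y*a))+(2*(3*x)))
Apply FACTOR at root (target: ((2*(y*a))+(2*(3*x)))): ((2*(y*a))+(2*(3*x))) -> (2*((y*a)+(3*x)))
Apply DISTRIBUTE at root (target: (2*((y*a)+(3*x)))): (2*((y*a)+(3*x))) -> ((2*(y*a))+(2*(3*x)))
Apply FACTOR at root (target: ((2*(y*a))+(2*(3*x)))): ((2*(y*a))+(2*(3*x))) -> (2*((y*a)+(3*x)))
Apply DISTRIBUTE at root (target: (2*((y*a)+(3*x)))): (2*((y*a)+(3*x))) -> ((2*(y*a))+(2*(3*x)))

Answer: ((2*(y*a))+(2*(3*x)))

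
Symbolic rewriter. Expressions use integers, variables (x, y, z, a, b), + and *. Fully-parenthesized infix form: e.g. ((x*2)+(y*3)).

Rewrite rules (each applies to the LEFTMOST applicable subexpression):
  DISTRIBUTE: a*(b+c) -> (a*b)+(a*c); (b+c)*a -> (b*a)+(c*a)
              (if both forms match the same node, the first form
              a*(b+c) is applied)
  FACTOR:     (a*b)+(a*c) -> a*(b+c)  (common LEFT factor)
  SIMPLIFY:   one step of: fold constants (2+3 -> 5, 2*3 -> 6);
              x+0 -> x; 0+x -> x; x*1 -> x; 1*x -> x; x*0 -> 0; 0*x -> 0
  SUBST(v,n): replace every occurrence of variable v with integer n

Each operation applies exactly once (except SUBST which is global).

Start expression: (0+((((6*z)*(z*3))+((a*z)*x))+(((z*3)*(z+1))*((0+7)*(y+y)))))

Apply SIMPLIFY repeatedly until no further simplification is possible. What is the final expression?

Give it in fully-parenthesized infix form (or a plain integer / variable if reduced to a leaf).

Answer: ((((6*z)*(z*3))+((a*z)*x))+(((z*3)*(z+1))*(7*(y+y))))

Derivation:
Start: (0+((((6*z)*(z*3))+((a*z)*x))+(((z*3)*(z+1))*((0+7)*(y+y)))))
Step 1: at root: (0+((((6*z)*(z*3))+((a*z)*x))+(((z*3)*(z+1))*((0+7)*(y+y))))) -> ((((6*z)*(z*3))+((a*z)*x))+(((z*3)*(z+1))*((0+7)*(y+y)))); overall: (0+((((6*z)*(z*3))+((a*z)*x))+(((z*3)*(z+1))*((0+7)*(y+y))))) -> ((((6*z)*(z*3))+((a*z)*x))+(((z*3)*(z+1))*((0+7)*(y+y))))
Step 2: at RRL: (0+7) -> 7; overall: ((((6*z)*(z*3))+((a*z)*x))+(((z*3)*(z+1))*((0+7)*(y+y)))) -> ((((6*z)*(z*3))+((a*z)*x))+(((z*3)*(z+1))*(7*(y+y))))
Fixed point: ((((6*z)*(z*3))+((a*z)*x))+(((z*3)*(z+1))*(7*(y+y))))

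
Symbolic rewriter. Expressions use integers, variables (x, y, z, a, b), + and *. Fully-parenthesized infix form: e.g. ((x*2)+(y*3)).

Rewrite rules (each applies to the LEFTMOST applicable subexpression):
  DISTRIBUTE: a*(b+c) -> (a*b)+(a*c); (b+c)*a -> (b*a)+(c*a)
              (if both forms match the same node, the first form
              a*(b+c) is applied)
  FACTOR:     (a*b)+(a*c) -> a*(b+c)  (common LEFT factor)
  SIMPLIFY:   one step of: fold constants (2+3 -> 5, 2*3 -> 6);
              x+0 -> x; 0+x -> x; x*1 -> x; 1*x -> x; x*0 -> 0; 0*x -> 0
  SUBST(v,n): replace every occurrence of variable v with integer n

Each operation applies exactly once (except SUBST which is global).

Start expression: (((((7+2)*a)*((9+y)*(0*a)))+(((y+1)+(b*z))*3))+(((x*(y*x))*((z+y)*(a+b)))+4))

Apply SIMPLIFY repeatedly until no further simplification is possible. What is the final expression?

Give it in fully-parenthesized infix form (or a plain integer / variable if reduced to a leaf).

Answer: ((((y+1)+(b*z))*3)+(((x*(y*x))*((z+y)*(a+b)))+4))

Derivation:
Start: (((((7+2)*a)*((9+y)*(0*a)))+(((y+1)+(b*z))*3))+(((x*(y*x))*((z+y)*(a+b)))+4))
Step 1: at LLLL: (7+2) -> 9; overall: (((((7+2)*a)*((9+y)*(0*a)))+(((y+1)+(b*z))*3))+(((x*(y*x))*((z+y)*(a+b)))+4)) -> ((((9*a)*((9+y)*(0*a)))+(((y+1)+(b*z))*3))+(((x*(y*x))*((z+y)*(a+b)))+4))
Step 2: at LLRR: (0*a) -> 0; overall: ((((9*a)*((9+y)*(0*a)))+(((y+1)+(b*z))*3))+(((x*(y*x))*((z+y)*(a+b)))+4)) -> ((((9*a)*((9+y)*0))+(((y+1)+(b*z))*3))+(((x*(y*x))*((z+y)*(a+b)))+4))
Step 3: at LLR: ((9+y)*0) -> 0; overall: ((((9*a)*((9+y)*0))+(((y+1)+(b*z))*3))+(((x*(y*x))*((z+y)*(a+b)))+4)) -> ((((9*a)*0)+(((y+1)+(b*z))*3))+(((x*(y*x))*((z+y)*(a+b)))+4))
Step 4: at LL: ((9*a)*0) -> 0; overall: ((((9*a)*0)+(((y+1)+(b*z))*3))+(((x*(y*x))*((z+y)*(a+b)))+4)) -> ((0+(((y+1)+(b*z))*3))+(((x*(y*x))*((z+y)*(a+b)))+4))
Step 5: at L: (0+(((y+1)+(b*z))*3)) -> (((y+1)+(b*z))*3); overall: ((0+(((y+1)+(b*z))*3))+(((x*(y*x))*((z+y)*(a+b)))+4)) -> ((((y+1)+(b*z))*3)+(((x*(y*x))*((z+y)*(a+b)))+4))
Fixed point: ((((y+1)+(b*z))*3)+(((x*(y*x))*((z+y)*(a+b)))+4))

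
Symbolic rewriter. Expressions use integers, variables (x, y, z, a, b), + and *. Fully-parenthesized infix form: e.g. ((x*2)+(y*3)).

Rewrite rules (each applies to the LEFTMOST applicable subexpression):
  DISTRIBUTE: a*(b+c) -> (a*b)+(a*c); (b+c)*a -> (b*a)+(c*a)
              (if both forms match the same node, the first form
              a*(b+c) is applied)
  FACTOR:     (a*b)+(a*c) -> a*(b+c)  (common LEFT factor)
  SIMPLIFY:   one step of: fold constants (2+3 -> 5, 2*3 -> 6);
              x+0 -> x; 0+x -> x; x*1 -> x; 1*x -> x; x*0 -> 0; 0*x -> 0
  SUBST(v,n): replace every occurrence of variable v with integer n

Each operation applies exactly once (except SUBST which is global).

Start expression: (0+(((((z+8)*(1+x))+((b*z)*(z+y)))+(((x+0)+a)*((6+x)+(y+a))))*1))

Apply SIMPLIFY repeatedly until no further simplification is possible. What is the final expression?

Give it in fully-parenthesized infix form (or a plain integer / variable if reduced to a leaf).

Start: (0+(((((z+8)*(1+x))+((b*z)*(z+y)))+(((x+0)+a)*((6+x)+(y+a))))*1))
Step 1: at root: (0+(((((z+8)*(1+x))+((b*z)*(z+y)))+(((x+0)+a)*((6+x)+(y+a))))*1)) -> (((((z+8)*(1+x))+((b*z)*(z+y)))+(((x+0)+a)*((6+x)+(y+a))))*1); overall: (0+(((((z+8)*(1+x))+((b*z)*(z+y)))+(((x+0)+a)*((6+x)+(y+a))))*1)) -> (((((z+8)*(1+x))+((b*z)*(z+y)))+(((x+0)+a)*((6+x)+(y+a))))*1)
Step 2: at root: (((((z+8)*(1+x))+((b*z)*(z+y)))+(((x+0)+a)*((6+x)+(y+a))))*1) -> ((((z+8)*(1+x))+((b*z)*(z+y)))+(((x+0)+a)*((6+x)+(y+a)))); overall: (((((z+8)*(1+x))+((b*z)*(z+y)))+(((x+0)+a)*((6+x)+(y+a))))*1) -> ((((z+8)*(1+x))+((b*z)*(z+y)))+(((x+0)+a)*((6+x)+(y+a))))
Step 3: at RLL: (x+0) -> x; overall: ((((z+8)*(1+x))+((b*z)*(z+y)))+(((x+0)+a)*((6+x)+(y+a)))) -> ((((z+8)*(1+x))+((b*z)*(z+y)))+((x+a)*((6+x)+(y+a))))
Fixed point: ((((z+8)*(1+x))+((b*z)*(z+y)))+((x+a)*((6+x)+(y+a))))

Answer: ((((z+8)*(1+x))+((b*z)*(z+y)))+((x+a)*((6+x)+(y+a))))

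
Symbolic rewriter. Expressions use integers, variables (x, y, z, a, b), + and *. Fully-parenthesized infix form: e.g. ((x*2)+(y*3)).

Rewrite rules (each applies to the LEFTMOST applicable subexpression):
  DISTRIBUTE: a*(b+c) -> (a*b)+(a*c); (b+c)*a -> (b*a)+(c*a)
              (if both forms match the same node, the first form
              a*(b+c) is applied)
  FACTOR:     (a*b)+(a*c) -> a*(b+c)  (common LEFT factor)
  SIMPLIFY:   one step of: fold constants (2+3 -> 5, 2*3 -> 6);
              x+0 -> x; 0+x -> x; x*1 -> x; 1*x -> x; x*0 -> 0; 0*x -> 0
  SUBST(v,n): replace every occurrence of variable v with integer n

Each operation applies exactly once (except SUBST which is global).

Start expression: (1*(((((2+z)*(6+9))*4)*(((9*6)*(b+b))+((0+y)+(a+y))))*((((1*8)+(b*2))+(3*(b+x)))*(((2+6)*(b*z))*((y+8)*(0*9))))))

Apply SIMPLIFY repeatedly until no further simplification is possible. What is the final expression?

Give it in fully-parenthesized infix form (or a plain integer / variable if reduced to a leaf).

Start: (1*(((((2+z)*(6+9))*4)*(((9*6)*(b+b))+((0+y)+(a+y))))*((((1*8)+(b*2))+(3*(b+x)))*(((2+6)*(b*z))*((y+8)*(0*9))))))
Step 1: at root: (1*(((((2+z)*(6+9))*4)*(((9*6)*(b+b))+((0+y)+(a+y))))*((((1*8)+(b*2))+(3*(b+x)))*(((2+6)*(b*z))*((y+8)*(0*9)))))) -> (((((2+z)*(6+9))*4)*(((9*6)*(b+b))+((0+y)+(a+y))))*((((1*8)+(b*2))+(3*(b+x)))*(((2+6)*(b*z))*((y+8)*(0*9))))); overall: (1*(((((2+z)*(6+9))*4)*(((9*6)*(b+b))+((0+y)+(a+y))))*((((1*8)+(b*2))+(3*(b+x)))*(((2+6)*(b*z))*((y+8)*(0*9)))))) -> (((((2+z)*(6+9))*4)*(((9*6)*(b+b))+((0+y)+(a+y))))*((((1*8)+(b*2))+(3*(b+x)))*(((2+6)*(b*z))*((y+8)*(0*9)))))
Step 2: at LLLR: (6+9) -> 15; overall: (((((2+z)*(6+9))*4)*(((9*6)*(b+b))+((0+y)+(a+y))))*((((1*8)+(b*2))+(3*(b+x)))*(((2+6)*(b*z))*((y+8)*(0*9))))) -> (((((2+z)*15)*4)*(((9*6)*(b+b))+((0+y)+(a+y))))*((((1*8)+(b*2))+(3*(b+x)))*(((2+6)*(b*z))*((y+8)*(0*9)))))
Step 3: at LRLL: (9*6) -> 54; overall: (((((2+z)*15)*4)*(((9*6)*(b+b))+((0+y)+(a+y))))*((((1*8)+(b*2))+(3*(b+x)))*(((2+6)*(b*z))*((y+8)*(0*9))))) -> (((((2+z)*15)*4)*((54*(b+b))+((0+y)+(a+y))))*((((1*8)+(b*2))+(3*(b+x)))*(((2+6)*(b*z))*((y+8)*(0*9)))))
Step 4: at LRRL: (0+y) -> y; overall: (((((2+z)*15)*4)*((54*(b+b))+((0+y)+(a+y))))*((((1*8)+(b*2))+(3*(b+x)))*(((2+6)*(b*z))*((y+8)*(0*9))))) -> (((((2+z)*15)*4)*((54*(b+b))+(y+(a+y))))*((((1*8)+(b*2))+(3*(b+x)))*(((2+6)*(b*z))*((y+8)*(0*9)))))
Step 5: at RLLL: (1*8) -> 8; overall: (((((2+z)*15)*4)*((54*(b+b))+(y+(a+y))))*((((1*8)+(b*2))+(3*(b+x)))*(((2+6)*(b*z))*((y+8)*(0*9))))) -> (((((2+z)*15)*4)*((54*(b+b))+(y+(a+y))))*(((8+(b*2))+(3*(b+x)))*(((2+6)*(b*z))*((y+8)*(0*9)))))
Step 6: at RRLL: (2+6) -> 8; overall: (((((2+z)*15)*4)*((54*(b+b))+(y+(a+y))))*(((8+(b*2))+(3*(b+x)))*(((2+6)*(b*z))*((y+8)*(0*9))))) -> (((((2+z)*15)*4)*((54*(b+b))+(y+(a+y))))*(((8+(b*2))+(3*(b+x)))*((8*(b*z))*((y+8)*(0*9)))))
Step 7: at RRRR: (0*9) -> 0; overall: (((((2+z)*15)*4)*((54*(b+b))+(y+(a+y))))*(((8+(b*2))+(3*(b+x)))*((8*(b*z))*((y+8)*(0*9))))) -> (((((2+z)*15)*4)*((54*(b+b))+(y+(a+y))))*(((8+(b*2))+(3*(b+x)))*((8*(b*z))*((y+8)*0))))
Step 8: at RRR: ((y+8)*0) -> 0; overall: (((((2+z)*15)*4)*((54*(b+b))+(y+(a+y))))*(((8+(b*2))+(3*(b+x)))*((8*(b*z))*((y+8)*0)))) -> (((((2+z)*15)*4)*((54*(b+b))+(y+(a+y))))*(((8+(b*2))+(3*(b+x)))*((8*(b*z))*0)))
Step 9: at RR: ((8*(b*z))*0) -> 0; overall: (((((2+z)*15)*4)*((54*(b+b))+(y+(a+y))))*(((8+(b*2))+(3*(b+x)))*((8*(b*z))*0))) -> (((((2+z)*15)*4)*((54*(b+b))+(y+(a+y))))*(((8+(b*2))+(3*(b+x)))*0))
Step 10: at R: (((8+(b*2))+(3*(b+x)))*0) -> 0; overall: (((((2+z)*15)*4)*((54*(b+b))+(y+(a+y))))*(((8+(b*2))+(3*(b+x)))*0)) -> (((((2+z)*15)*4)*((54*(b+b))+(y+(a+y))))*0)
Step 11: at root: (((((2+z)*15)*4)*((54*(b+b))+(y+(a+y))))*0) -> 0; overall: (((((2+z)*15)*4)*((54*(b+b))+(y+(a+y))))*0) -> 0
Fixed point: 0

Answer: 0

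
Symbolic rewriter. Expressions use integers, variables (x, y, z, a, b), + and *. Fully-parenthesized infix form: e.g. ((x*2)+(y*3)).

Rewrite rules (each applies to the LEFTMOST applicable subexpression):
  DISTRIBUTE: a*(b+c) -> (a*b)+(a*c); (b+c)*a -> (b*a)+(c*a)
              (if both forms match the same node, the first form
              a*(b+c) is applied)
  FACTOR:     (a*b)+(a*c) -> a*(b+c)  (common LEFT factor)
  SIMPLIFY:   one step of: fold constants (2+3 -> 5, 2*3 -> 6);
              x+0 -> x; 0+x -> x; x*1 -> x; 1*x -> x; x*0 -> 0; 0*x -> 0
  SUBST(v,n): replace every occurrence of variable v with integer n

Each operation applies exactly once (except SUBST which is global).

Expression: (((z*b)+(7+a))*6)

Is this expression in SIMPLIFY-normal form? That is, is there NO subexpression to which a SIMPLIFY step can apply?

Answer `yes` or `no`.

Expression: (((z*b)+(7+a))*6)
Scanning for simplifiable subexpressions (pre-order)...
  at root: (((z*b)+(7+a))*6) (not simplifiable)
  at L: ((z*b)+(7+a)) (not simplifiable)
  at LL: (z*b) (not simplifiable)
  at LR: (7+a) (not simplifiable)
Result: no simplifiable subexpression found -> normal form.

Answer: yes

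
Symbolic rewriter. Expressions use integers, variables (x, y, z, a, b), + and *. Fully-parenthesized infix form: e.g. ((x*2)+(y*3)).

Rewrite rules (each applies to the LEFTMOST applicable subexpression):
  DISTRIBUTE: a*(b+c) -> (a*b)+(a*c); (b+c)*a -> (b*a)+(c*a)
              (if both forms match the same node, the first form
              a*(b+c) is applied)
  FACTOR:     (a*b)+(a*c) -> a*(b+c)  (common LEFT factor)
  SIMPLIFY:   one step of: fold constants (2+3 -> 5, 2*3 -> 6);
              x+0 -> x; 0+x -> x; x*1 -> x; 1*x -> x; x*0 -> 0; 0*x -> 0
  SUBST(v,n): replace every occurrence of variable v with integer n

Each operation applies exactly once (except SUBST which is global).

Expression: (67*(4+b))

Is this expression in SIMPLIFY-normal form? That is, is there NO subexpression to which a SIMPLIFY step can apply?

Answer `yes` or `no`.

Answer: yes

Derivation:
Expression: (67*(4+b))
Scanning for simplifiable subexpressions (pre-order)...
  at root: (67*(4+b)) (not simplifiable)
  at R: (4+b) (not simplifiable)
Result: no simplifiable subexpression found -> normal form.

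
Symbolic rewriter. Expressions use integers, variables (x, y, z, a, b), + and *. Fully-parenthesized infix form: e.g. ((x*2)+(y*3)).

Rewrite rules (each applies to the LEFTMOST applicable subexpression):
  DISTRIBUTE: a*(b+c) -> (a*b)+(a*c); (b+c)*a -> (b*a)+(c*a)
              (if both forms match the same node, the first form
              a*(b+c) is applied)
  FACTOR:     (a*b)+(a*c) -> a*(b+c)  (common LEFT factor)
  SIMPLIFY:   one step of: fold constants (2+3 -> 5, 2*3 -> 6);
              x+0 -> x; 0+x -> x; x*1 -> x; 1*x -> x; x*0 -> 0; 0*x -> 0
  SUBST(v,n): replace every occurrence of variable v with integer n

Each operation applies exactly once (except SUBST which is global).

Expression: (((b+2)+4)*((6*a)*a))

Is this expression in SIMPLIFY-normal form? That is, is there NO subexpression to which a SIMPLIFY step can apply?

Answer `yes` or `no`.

Answer: yes

Derivation:
Expression: (((b+2)+4)*((6*a)*a))
Scanning for simplifiable subexpressions (pre-order)...
  at root: (((b+2)+4)*((6*a)*a)) (not simplifiable)
  at L: ((b+2)+4) (not simplifiable)
  at LL: (b+2) (not simplifiable)
  at R: ((6*a)*a) (not simplifiable)
  at RL: (6*a) (not simplifiable)
Result: no simplifiable subexpression found -> normal form.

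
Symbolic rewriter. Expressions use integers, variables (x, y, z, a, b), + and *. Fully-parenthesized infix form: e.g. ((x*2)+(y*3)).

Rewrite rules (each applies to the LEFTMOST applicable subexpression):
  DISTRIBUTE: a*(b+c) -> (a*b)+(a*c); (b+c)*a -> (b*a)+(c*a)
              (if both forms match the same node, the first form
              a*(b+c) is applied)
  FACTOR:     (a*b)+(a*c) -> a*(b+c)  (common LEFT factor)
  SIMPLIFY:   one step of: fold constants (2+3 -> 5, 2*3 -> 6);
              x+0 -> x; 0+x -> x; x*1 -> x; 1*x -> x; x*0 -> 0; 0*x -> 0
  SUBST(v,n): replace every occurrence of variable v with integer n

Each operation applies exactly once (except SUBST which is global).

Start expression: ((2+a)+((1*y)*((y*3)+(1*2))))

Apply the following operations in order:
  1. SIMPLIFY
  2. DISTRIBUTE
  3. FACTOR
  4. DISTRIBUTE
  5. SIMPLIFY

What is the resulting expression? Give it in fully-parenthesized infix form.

Start: ((2+a)+((1*y)*((y*3)+(1*2))))
Apply SIMPLIFY at RL (target: (1*y)): ((2+a)+((1*y)*((y*3)+(1*2)))) -> ((2+a)+(y*((y*3)+(1*2))))
Apply DISTRIBUTE at R (target: (y*((y*3)+(1*2)))): ((2+a)+(y*((y*3)+(1*2)))) -> ((2+a)+((y*(y*3))+(y*(1*2))))
Apply FACTOR at R (target: ((y*(y*3))+(y*(1*2)))): ((2+a)+((y*(y*3))+(y*(1*2)))) -> ((2+a)+(y*((y*3)+(1*2))))
Apply DISTRIBUTE at R (target: (y*((y*3)+(1*2)))): ((2+a)+(y*((y*3)+(1*2)))) -> ((2+a)+((y*(y*3))+(y*(1*2))))
Apply SIMPLIFY at RRR (target: (1*2)): ((2+a)+((y*(y*3))+(y*(1*2)))) -> ((2+a)+((y*(y*3))+(y*2)))

Answer: ((2+a)+((y*(y*3))+(y*2)))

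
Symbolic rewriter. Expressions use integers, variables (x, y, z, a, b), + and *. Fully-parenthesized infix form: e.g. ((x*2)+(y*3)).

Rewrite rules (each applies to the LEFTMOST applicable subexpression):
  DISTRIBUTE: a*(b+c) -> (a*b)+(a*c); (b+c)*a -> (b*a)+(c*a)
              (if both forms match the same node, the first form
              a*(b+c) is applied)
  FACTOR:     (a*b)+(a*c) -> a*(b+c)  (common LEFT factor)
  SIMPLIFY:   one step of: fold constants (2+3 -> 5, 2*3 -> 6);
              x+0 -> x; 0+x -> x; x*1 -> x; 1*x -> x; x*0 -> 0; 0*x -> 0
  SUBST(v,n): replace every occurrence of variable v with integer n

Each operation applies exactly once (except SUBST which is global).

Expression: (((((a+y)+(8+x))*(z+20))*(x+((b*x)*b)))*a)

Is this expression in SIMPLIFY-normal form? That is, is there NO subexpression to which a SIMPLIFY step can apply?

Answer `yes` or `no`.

Answer: yes

Derivation:
Expression: (((((a+y)+(8+x))*(z+20))*(x+((b*x)*b)))*a)
Scanning for simplifiable subexpressions (pre-order)...
  at root: (((((a+y)+(8+x))*(z+20))*(x+((b*x)*b)))*a) (not simplifiable)
  at L: ((((a+y)+(8+x))*(z+20))*(x+((b*x)*b))) (not simplifiable)
  at LL: (((a+y)+(8+x))*(z+20)) (not simplifiable)
  at LLL: ((a+y)+(8+x)) (not simplifiable)
  at LLLL: (a+y) (not simplifiable)
  at LLLR: (8+x) (not simplifiable)
  at LLR: (z+20) (not simplifiable)
  at LR: (x+((b*x)*b)) (not simplifiable)
  at LRR: ((b*x)*b) (not simplifiable)
  at LRRL: (b*x) (not simplifiable)
Result: no simplifiable subexpression found -> normal form.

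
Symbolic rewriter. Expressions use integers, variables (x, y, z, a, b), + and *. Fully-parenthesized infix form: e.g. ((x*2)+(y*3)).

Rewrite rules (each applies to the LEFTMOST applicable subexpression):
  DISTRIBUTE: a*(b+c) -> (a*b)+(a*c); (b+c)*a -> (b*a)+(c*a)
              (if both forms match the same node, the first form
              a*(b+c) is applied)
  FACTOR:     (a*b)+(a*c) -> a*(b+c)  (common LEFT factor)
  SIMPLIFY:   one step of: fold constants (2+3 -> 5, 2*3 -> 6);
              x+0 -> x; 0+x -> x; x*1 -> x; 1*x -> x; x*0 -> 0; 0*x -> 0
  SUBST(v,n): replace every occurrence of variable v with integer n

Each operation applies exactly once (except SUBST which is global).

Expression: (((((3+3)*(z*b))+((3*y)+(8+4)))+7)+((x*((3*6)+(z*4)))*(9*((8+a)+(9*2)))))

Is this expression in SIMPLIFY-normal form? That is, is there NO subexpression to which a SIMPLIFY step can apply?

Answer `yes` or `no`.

Answer: no

Derivation:
Expression: (((((3+3)*(z*b))+((3*y)+(8+4)))+7)+((x*((3*6)+(z*4)))*(9*((8+a)+(9*2)))))
Scanning for simplifiable subexpressions (pre-order)...
  at root: (((((3+3)*(z*b))+((3*y)+(8+4)))+7)+((x*((3*6)+(z*4)))*(9*((8+a)+(9*2))))) (not simplifiable)
  at L: ((((3+3)*(z*b))+((3*y)+(8+4)))+7) (not simplifiable)
  at LL: (((3+3)*(z*b))+((3*y)+(8+4))) (not simplifiable)
  at LLL: ((3+3)*(z*b)) (not simplifiable)
  at LLLL: (3+3) (SIMPLIFIABLE)
  at LLLR: (z*b) (not simplifiable)
  at LLR: ((3*y)+(8+4)) (not simplifiable)
  at LLRL: (3*y) (not simplifiable)
  at LLRR: (8+4) (SIMPLIFIABLE)
  at R: ((x*((3*6)+(z*4)))*(9*((8+a)+(9*2)))) (not simplifiable)
  at RL: (x*((3*6)+(z*4))) (not simplifiable)
  at RLR: ((3*6)+(z*4)) (not simplifiable)
  at RLRL: (3*6) (SIMPLIFIABLE)
  at RLRR: (z*4) (not simplifiable)
  at RR: (9*((8+a)+(9*2))) (not simplifiable)
  at RRR: ((8+a)+(9*2)) (not simplifiable)
  at RRRL: (8+a) (not simplifiable)
  at RRRR: (9*2) (SIMPLIFIABLE)
Found simplifiable subexpr at path LLLL: (3+3)
One SIMPLIFY step would give: ((((6*(z*b))+((3*y)+(8+4)))+7)+((x*((3*6)+(z*4)))*(9*((8+a)+(9*2)))))
-> NOT in normal form.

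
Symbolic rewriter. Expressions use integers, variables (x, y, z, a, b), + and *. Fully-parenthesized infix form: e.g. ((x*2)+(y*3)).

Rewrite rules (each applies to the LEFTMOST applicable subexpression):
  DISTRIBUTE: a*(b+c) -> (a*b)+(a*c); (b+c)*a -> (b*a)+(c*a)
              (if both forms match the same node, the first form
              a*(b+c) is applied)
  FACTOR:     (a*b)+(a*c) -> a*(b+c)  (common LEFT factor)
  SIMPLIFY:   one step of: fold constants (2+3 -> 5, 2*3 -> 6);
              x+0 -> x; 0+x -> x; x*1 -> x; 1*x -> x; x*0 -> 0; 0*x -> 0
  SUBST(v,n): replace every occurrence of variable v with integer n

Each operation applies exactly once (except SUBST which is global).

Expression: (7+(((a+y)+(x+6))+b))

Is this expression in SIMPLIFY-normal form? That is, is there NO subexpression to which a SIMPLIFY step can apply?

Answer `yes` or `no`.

Expression: (7+(((a+y)+(x+6))+b))
Scanning for simplifiable subexpressions (pre-order)...
  at root: (7+(((a+y)+(x+6))+b)) (not simplifiable)
  at R: (((a+y)+(x+6))+b) (not simplifiable)
  at RL: ((a+y)+(x+6)) (not simplifiable)
  at RLL: (a+y) (not simplifiable)
  at RLR: (x+6) (not simplifiable)
Result: no simplifiable subexpression found -> normal form.

Answer: yes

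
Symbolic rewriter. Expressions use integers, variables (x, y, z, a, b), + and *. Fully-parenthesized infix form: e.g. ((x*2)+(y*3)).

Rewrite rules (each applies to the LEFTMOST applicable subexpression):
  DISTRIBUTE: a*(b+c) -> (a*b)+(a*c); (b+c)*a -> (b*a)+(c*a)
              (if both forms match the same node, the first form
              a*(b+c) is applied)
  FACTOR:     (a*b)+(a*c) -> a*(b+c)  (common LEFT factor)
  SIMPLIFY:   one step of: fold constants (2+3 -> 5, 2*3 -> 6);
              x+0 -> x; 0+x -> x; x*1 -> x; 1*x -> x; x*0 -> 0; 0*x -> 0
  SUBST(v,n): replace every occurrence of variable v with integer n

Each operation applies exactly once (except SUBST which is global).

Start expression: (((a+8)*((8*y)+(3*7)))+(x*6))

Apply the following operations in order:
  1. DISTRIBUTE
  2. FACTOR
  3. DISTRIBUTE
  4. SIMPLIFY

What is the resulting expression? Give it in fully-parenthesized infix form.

Answer: ((((a+8)*(8*y))+((a+8)*21))+(x*6))

Derivation:
Start: (((a+8)*((8*y)+(3*7)))+(x*6))
Apply DISTRIBUTE at L (target: ((a+8)*((8*y)+(3*7)))): (((a+8)*((8*y)+(3*7)))+(x*6)) -> ((((a+8)*(8*y))+((a+8)*(3*7)))+(x*6))
Apply FACTOR at L (target: (((a+8)*(8*y))+((a+8)*(3*7)))): ((((a+8)*(8*y))+((a+8)*(3*7)))+(x*6)) -> (((a+8)*((8*y)+(3*7)))+(x*6))
Apply DISTRIBUTE at L (target: ((a+8)*((8*y)+(3*7)))): (((a+8)*((8*y)+(3*7)))+(x*6)) -> ((((a+8)*(8*y))+((a+8)*(3*7)))+(x*6))
Apply SIMPLIFY at LRR (target: (3*7)): ((((a+8)*(8*y))+((a+8)*(3*7)))+(x*6)) -> ((((a+8)*(8*y))+((a+8)*21))+(x*6))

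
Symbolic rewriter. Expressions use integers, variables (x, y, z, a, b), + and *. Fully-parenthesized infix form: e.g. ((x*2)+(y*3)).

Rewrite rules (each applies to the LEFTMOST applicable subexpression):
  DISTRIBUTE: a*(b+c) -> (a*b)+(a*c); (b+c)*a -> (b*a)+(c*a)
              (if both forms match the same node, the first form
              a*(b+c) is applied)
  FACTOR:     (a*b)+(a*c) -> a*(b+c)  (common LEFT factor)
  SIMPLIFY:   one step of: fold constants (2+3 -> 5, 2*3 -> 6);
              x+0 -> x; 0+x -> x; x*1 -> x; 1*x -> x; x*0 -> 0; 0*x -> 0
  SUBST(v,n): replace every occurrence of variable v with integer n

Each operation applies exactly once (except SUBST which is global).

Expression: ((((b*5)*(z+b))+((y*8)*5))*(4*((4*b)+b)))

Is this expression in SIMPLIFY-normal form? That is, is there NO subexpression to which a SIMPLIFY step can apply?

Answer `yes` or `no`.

Answer: yes

Derivation:
Expression: ((((b*5)*(z+b))+((y*8)*5))*(4*((4*b)+b)))
Scanning for simplifiable subexpressions (pre-order)...
  at root: ((((b*5)*(z+b))+((y*8)*5))*(4*((4*b)+b))) (not simplifiable)
  at L: (((b*5)*(z+b))+((y*8)*5)) (not simplifiable)
  at LL: ((b*5)*(z+b)) (not simplifiable)
  at LLL: (b*5) (not simplifiable)
  at LLR: (z+b) (not simplifiable)
  at LR: ((y*8)*5) (not simplifiable)
  at LRL: (y*8) (not simplifiable)
  at R: (4*((4*b)+b)) (not simplifiable)
  at RR: ((4*b)+b) (not simplifiable)
  at RRL: (4*b) (not simplifiable)
Result: no simplifiable subexpression found -> normal form.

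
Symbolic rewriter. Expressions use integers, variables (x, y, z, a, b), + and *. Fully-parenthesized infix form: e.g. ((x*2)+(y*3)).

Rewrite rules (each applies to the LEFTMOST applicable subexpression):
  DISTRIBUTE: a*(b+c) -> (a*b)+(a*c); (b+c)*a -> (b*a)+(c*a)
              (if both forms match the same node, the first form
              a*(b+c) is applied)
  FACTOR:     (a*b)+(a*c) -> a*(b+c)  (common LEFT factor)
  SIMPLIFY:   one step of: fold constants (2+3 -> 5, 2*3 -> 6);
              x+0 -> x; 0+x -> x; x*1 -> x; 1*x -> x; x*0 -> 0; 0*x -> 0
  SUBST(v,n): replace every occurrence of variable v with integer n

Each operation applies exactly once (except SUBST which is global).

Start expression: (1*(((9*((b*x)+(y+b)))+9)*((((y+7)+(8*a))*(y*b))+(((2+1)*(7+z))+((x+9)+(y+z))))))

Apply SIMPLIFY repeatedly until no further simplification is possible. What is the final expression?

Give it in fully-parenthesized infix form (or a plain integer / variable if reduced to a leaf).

Answer: (((9*((b*x)+(y+b)))+9)*((((y+7)+(8*a))*(y*b))+((3*(7+z))+((x+9)+(y+z)))))

Derivation:
Start: (1*(((9*((b*x)+(y+b)))+9)*((((y+7)+(8*a))*(y*b))+(((2+1)*(7+z))+((x+9)+(y+z))))))
Step 1: at root: (1*(((9*((b*x)+(y+b)))+9)*((((y+7)+(8*a))*(y*b))+(((2+1)*(7+z))+((x+9)+(y+z)))))) -> (((9*((b*x)+(y+b)))+9)*((((y+7)+(8*a))*(y*b))+(((2+1)*(7+z))+((x+9)+(y+z))))); overall: (1*(((9*((b*x)+(y+b)))+9)*((((y+7)+(8*a))*(y*b))+(((2+1)*(7+z))+((x+9)+(y+z)))))) -> (((9*((b*x)+(y+b)))+9)*((((y+7)+(8*a))*(y*b))+(((2+1)*(7+z))+((x+9)+(y+z)))))
Step 2: at RRLL: (2+1) -> 3; overall: (((9*((b*x)+(y+b)))+9)*((((y+7)+(8*a))*(y*b))+(((2+1)*(7+z))+((x+9)+(y+z))))) -> (((9*((b*x)+(y+b)))+9)*((((y+7)+(8*a))*(y*b))+((3*(7+z))+((x+9)+(y+z)))))
Fixed point: (((9*((b*x)+(y+b)))+9)*((((y+7)+(8*a))*(y*b))+((3*(7+z))+((x+9)+(y+z)))))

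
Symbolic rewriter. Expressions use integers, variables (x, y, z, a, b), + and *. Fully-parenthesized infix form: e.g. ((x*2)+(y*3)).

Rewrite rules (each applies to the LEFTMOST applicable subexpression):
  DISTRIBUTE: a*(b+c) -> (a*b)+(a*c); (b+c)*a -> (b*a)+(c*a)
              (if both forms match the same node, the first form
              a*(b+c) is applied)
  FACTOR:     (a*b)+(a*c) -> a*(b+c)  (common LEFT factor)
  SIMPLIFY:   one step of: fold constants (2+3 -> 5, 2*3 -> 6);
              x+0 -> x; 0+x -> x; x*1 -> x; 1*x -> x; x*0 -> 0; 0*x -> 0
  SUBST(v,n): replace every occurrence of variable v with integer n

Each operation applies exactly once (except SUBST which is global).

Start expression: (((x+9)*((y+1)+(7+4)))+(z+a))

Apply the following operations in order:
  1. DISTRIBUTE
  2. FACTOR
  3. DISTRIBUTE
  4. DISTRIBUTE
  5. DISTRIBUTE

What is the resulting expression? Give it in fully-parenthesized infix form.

Start: (((x+9)*((y+1)+(7+4)))+(z+a))
Apply DISTRIBUTE at L (target: ((x+9)*((y+1)+(7+4)))): (((x+9)*((y+1)+(7+4)))+(z+a)) -> ((((x+9)*(y+1))+((x+9)*(7+4)))+(z+a))
Apply FACTOR at L (target: (((x+9)*(y+1))+((x+9)*(7+4)))): ((((x+9)*(y+1))+((x+9)*(7+4)))+(z+a)) -> (((x+9)*((y+1)+(7+4)))+(z+a))
Apply DISTRIBUTE at L (target: ((x+9)*((y+1)+(7+4)))): (((x+9)*((y+1)+(7+4)))+(z+a)) -> ((((x+9)*(y+1))+((x+9)*(7+4)))+(z+a))
Apply DISTRIBUTE at LL (target: ((x+9)*(y+1))): ((((x+9)*(y+1))+((x+9)*(7+4)))+(z+a)) -> (((((x+9)*y)+((x+9)*1))+((x+9)*(7+4)))+(z+a))
Apply DISTRIBUTE at LLL (target: ((x+9)*y)): (((((x+9)*y)+((x+9)*1))+((x+9)*(7+4)))+(z+a)) -> (((((x*y)+(9*y))+((x+9)*1))+((x+9)*(7+4)))+(z+a))

Answer: (((((x*y)+(9*y))+((x+9)*1))+((x+9)*(7+4)))+(z+a))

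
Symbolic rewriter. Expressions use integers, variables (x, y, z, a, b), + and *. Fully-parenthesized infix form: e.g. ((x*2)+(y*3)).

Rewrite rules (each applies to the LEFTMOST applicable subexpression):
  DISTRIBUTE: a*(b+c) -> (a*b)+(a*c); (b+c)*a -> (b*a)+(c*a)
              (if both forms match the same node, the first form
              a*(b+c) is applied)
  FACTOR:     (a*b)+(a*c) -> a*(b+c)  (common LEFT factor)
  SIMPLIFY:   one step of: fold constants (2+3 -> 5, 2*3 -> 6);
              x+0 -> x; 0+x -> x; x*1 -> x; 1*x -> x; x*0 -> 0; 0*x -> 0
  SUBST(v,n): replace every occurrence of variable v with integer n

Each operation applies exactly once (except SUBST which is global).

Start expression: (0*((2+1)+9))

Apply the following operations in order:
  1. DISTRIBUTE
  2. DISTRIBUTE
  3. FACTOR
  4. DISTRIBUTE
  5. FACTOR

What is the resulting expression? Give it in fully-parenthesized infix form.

Answer: ((0*(2+1))+(0*9))

Derivation:
Start: (0*((2+1)+9))
Apply DISTRIBUTE at root (target: (0*((2+1)+9))): (0*((2+1)+9)) -> ((0*(2+1))+(0*9))
Apply DISTRIBUTE at L (target: (0*(2+1))): ((0*(2+1))+(0*9)) -> (((0*2)+(0*1))+(0*9))
Apply FACTOR at L (target: ((0*2)+(0*1))): (((0*2)+(0*1))+(0*9)) -> ((0*(2+1))+(0*9))
Apply DISTRIBUTE at L (target: (0*(2+1))): ((0*(2+1))+(0*9)) -> (((0*2)+(0*1))+(0*9))
Apply FACTOR at L (target: ((0*2)+(0*1))): (((0*2)+(0*1))+(0*9)) -> ((0*(2+1))+(0*9))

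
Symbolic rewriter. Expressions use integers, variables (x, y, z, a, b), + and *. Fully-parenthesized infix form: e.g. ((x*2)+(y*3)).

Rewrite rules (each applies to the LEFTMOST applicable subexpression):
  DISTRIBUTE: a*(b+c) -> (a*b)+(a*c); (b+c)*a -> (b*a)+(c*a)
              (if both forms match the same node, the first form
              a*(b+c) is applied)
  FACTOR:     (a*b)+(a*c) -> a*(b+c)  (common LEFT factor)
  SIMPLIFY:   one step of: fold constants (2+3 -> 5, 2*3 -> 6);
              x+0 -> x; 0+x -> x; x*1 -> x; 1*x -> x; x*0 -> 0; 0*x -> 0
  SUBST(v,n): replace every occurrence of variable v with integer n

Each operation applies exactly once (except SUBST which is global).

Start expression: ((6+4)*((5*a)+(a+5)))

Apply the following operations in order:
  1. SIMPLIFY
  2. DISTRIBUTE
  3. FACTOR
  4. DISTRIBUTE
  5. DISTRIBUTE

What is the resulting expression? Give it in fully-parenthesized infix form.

Start: ((6+4)*((5*a)+(a+5)))
Apply SIMPLIFY at L (target: (6+4)): ((6+4)*((5*a)+(a+5))) -> (10*((5*a)+(a+5)))
Apply DISTRIBUTE at root (target: (10*((5*a)+(a+5)))): (10*((5*a)+(a+5))) -> ((10*(5*a))+(10*(a+5)))
Apply FACTOR at root (target: ((10*(5*a))+(10*(a+5)))): ((10*(5*a))+(10*(a+5))) -> (10*((5*a)+(a+5)))
Apply DISTRIBUTE at root (target: (10*((5*a)+(a+5)))): (10*((5*a)+(a+5))) -> ((10*(5*a))+(10*(a+5)))
Apply DISTRIBUTE at R (target: (10*(a+5))): ((10*(5*a))+(10*(a+5))) -> ((10*(5*a))+((10*a)+(10*5)))

Answer: ((10*(5*a))+((10*a)+(10*5)))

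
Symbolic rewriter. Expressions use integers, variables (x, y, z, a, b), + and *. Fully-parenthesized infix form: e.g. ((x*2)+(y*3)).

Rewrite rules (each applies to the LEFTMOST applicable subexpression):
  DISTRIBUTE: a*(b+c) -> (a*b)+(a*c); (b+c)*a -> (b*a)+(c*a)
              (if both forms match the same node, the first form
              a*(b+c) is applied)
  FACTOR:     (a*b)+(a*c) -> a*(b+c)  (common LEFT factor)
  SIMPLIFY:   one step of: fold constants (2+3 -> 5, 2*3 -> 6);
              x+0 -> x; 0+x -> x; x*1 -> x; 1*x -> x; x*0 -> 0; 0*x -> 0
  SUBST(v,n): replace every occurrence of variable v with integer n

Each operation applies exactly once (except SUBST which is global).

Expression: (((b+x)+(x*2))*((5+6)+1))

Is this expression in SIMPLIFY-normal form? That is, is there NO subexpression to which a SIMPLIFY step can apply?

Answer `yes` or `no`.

Expression: (((b+x)+(x*2))*((5+6)+1))
Scanning for simplifiable subexpressions (pre-order)...
  at root: (((b+x)+(x*2))*((5+6)+1)) (not simplifiable)
  at L: ((b+x)+(x*2)) (not simplifiable)
  at LL: (b+x) (not simplifiable)
  at LR: (x*2) (not simplifiable)
  at R: ((5+6)+1) (not simplifiable)
  at RL: (5+6) (SIMPLIFIABLE)
Found simplifiable subexpr at path RL: (5+6)
One SIMPLIFY step would give: (((b+x)+(x*2))*(11+1))
-> NOT in normal form.

Answer: no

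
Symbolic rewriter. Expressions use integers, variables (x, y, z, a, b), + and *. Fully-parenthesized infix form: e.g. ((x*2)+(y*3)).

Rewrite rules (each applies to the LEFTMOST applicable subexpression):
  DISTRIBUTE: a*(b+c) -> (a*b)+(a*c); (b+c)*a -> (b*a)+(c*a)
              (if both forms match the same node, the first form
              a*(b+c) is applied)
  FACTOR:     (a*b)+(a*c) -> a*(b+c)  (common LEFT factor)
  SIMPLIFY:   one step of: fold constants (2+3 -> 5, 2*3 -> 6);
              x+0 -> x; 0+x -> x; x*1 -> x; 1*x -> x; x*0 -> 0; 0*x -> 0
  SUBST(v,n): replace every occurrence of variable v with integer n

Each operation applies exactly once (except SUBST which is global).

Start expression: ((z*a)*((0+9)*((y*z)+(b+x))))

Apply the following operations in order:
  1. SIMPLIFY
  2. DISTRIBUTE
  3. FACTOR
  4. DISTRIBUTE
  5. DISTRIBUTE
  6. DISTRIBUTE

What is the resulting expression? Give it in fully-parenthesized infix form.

Start: ((z*a)*((0+9)*((y*z)+(b+x))))
Apply SIMPLIFY at RL (target: (0+9)): ((z*a)*((0+9)*((y*z)+(b+x)))) -> ((z*a)*(9*((y*z)+(b+x))))
Apply DISTRIBUTE at R (target: (9*((y*z)+(b+x)))): ((z*a)*(9*((y*z)+(b+x)))) -> ((z*a)*((9*(y*z))+(9*(b+x))))
Apply FACTOR at R (target: ((9*(y*z))+(9*(b+x)))): ((z*a)*((9*(y*z))+(9*(b+x)))) -> ((z*a)*(9*((y*z)+(b+x))))
Apply DISTRIBUTE at R (target: (9*((y*z)+(b+x)))): ((z*a)*(9*((y*z)+(b+x)))) -> ((z*a)*((9*(y*z))+(9*(b+x))))
Apply DISTRIBUTE at root (target: ((z*a)*((9*(y*z))+(9*(b+x))))): ((z*a)*((9*(y*z))+(9*(b+x)))) -> (((z*a)*(9*(y*z)))+((z*a)*(9*(b+x))))
Apply DISTRIBUTE at RR (target: (9*(b+x))): (((z*a)*(9*(y*z)))+((z*a)*(9*(b+x)))) -> (((z*a)*(9*(y*z)))+((z*a)*((9*b)+(9*x))))

Answer: (((z*a)*(9*(y*z)))+((z*a)*((9*b)+(9*x))))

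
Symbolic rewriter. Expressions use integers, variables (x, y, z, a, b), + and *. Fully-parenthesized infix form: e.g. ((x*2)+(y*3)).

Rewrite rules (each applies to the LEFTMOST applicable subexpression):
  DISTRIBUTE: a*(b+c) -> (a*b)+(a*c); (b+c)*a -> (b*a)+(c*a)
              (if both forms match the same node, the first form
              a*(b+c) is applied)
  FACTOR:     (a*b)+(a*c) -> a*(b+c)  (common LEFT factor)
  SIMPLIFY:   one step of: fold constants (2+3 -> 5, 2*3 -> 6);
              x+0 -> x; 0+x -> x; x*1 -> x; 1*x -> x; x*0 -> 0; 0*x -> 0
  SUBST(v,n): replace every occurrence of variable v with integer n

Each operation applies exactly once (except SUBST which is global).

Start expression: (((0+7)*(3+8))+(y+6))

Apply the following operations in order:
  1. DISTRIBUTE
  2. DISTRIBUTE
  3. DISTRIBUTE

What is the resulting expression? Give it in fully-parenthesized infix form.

Start: (((0+7)*(3+8))+(y+6))
Apply DISTRIBUTE at L (target: ((0+7)*(3+8))): (((0+7)*(3+8))+(y+6)) -> ((((0+7)*3)+((0+7)*8))+(y+6))
Apply DISTRIBUTE at LL (target: ((0+7)*3)): ((((0+7)*3)+((0+7)*8))+(y+6)) -> ((((0*3)+(7*3))+((0+7)*8))+(y+6))
Apply DISTRIBUTE at LR (target: ((0+7)*8)): ((((0*3)+(7*3))+((0+7)*8))+(y+6)) -> ((((0*3)+(7*3))+((0*8)+(7*8)))+(y+6))

Answer: ((((0*3)+(7*3))+((0*8)+(7*8)))+(y+6))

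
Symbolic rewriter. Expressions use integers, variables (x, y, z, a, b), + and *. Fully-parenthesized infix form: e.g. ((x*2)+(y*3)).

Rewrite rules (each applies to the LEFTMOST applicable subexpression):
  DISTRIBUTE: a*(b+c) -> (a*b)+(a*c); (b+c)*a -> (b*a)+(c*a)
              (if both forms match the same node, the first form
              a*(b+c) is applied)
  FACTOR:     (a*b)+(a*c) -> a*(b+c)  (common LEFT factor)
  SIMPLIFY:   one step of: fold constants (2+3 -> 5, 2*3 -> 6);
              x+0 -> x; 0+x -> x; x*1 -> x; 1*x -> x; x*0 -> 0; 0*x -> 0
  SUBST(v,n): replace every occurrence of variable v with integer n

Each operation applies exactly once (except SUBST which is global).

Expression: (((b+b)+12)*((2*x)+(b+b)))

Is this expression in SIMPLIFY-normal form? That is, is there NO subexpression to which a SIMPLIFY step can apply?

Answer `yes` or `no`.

Expression: (((b+b)+12)*((2*x)+(b+b)))
Scanning for simplifiable subexpressions (pre-order)...
  at root: (((b+b)+12)*((2*x)+(b+b))) (not simplifiable)
  at L: ((b+b)+12) (not simplifiable)
  at LL: (b+b) (not simplifiable)
  at R: ((2*x)+(b+b)) (not simplifiable)
  at RL: (2*x) (not simplifiable)
  at RR: (b+b) (not simplifiable)
Result: no simplifiable subexpression found -> normal form.

Answer: yes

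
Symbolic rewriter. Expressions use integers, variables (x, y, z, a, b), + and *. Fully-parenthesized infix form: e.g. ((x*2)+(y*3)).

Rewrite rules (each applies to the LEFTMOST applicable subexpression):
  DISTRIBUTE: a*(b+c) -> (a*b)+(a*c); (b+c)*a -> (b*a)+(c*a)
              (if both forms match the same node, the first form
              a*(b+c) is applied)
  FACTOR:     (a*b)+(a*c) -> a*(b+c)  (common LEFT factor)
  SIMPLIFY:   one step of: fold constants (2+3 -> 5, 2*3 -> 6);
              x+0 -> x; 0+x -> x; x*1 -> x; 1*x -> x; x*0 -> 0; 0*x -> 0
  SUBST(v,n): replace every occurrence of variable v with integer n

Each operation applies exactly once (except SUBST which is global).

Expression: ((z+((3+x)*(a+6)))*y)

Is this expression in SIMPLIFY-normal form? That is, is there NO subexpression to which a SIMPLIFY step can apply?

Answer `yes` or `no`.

Expression: ((z+((3+x)*(a+6)))*y)
Scanning for simplifiable subexpressions (pre-order)...
  at root: ((z+((3+x)*(a+6)))*y) (not simplifiable)
  at L: (z+((3+x)*(a+6))) (not simplifiable)
  at LR: ((3+x)*(a+6)) (not simplifiable)
  at LRL: (3+x) (not simplifiable)
  at LRR: (a+6) (not simplifiable)
Result: no simplifiable subexpression found -> normal form.

Answer: yes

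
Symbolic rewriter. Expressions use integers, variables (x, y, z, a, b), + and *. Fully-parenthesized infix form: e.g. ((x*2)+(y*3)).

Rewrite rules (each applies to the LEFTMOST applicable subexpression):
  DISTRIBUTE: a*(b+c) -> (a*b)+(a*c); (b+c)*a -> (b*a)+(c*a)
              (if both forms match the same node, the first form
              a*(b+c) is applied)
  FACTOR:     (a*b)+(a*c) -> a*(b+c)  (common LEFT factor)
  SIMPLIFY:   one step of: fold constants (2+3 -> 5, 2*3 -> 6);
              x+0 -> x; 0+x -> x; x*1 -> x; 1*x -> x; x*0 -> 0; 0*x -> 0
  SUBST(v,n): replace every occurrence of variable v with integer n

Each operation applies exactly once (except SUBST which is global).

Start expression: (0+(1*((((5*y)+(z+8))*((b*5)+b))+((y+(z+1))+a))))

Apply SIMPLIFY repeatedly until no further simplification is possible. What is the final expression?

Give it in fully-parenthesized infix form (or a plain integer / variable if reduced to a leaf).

Start: (0+(1*((((5*y)+(z+8))*((b*5)+b))+((y+(z+1))+a))))
Step 1: at root: (0+(1*((((5*y)+(z+8))*((b*5)+b))+((y+(z+1))+a)))) -> (1*((((5*y)+(z+8))*((b*5)+b))+((y+(z+1))+a))); overall: (0+(1*((((5*y)+(z+8))*((b*5)+b))+((y+(z+1))+a)))) -> (1*((((5*y)+(z+8))*((b*5)+b))+((y+(z+1))+a)))
Step 2: at root: (1*((((5*y)+(z+8))*((b*5)+b))+((y+(z+1))+a))) -> ((((5*y)+(z+8))*((b*5)+b))+((y+(z+1))+a)); overall: (1*((((5*y)+(z+8))*((b*5)+b))+((y+(z+1))+a))) -> ((((5*y)+(z+8))*((b*5)+b))+((y+(z+1))+a))
Fixed point: ((((5*y)+(z+8))*((b*5)+b))+((y+(z+1))+a))

Answer: ((((5*y)+(z+8))*((b*5)+b))+((y+(z+1))+a))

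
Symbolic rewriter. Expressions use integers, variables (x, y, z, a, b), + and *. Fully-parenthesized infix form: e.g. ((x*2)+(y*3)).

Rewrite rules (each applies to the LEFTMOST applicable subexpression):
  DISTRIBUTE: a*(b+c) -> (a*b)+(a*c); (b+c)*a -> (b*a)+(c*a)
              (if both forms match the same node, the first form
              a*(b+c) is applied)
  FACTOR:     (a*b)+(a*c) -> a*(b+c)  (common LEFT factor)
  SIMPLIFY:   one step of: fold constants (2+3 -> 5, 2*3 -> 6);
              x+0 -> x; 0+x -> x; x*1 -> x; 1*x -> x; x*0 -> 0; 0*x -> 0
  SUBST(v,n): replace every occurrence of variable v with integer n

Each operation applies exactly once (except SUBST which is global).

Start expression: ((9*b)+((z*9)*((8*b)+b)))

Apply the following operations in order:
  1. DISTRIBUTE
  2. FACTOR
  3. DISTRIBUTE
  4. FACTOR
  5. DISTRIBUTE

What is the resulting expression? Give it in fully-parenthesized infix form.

Start: ((9*b)+((z*9)*((8*b)+b)))
Apply DISTRIBUTE at R (target: ((z*9)*((8*b)+b))): ((9*b)+((z*9)*((8*b)+b))) -> ((9*b)+(((z*9)*(8*b))+((z*9)*b)))
Apply FACTOR at R (target: (((z*9)*(8*b))+((z*9)*b))): ((9*b)+(((z*9)*(8*b))+((z*9)*b))) -> ((9*b)+((z*9)*((8*b)+b)))
Apply DISTRIBUTE at R (target: ((z*9)*((8*b)+b))): ((9*b)+((z*9)*((8*b)+b))) -> ((9*b)+(((z*9)*(8*b))+((z*9)*b)))
Apply FACTOR at R (target: (((z*9)*(8*b))+((z*9)*b))): ((9*b)+(((z*9)*(8*b))+((z*9)*b))) -> ((9*b)+((z*9)*((8*b)+b)))
Apply DISTRIBUTE at R (target: ((z*9)*((8*b)+b))): ((9*b)+((z*9)*((8*b)+b))) -> ((9*b)+(((z*9)*(8*b))+((z*9)*b)))

Answer: ((9*b)+(((z*9)*(8*b))+((z*9)*b)))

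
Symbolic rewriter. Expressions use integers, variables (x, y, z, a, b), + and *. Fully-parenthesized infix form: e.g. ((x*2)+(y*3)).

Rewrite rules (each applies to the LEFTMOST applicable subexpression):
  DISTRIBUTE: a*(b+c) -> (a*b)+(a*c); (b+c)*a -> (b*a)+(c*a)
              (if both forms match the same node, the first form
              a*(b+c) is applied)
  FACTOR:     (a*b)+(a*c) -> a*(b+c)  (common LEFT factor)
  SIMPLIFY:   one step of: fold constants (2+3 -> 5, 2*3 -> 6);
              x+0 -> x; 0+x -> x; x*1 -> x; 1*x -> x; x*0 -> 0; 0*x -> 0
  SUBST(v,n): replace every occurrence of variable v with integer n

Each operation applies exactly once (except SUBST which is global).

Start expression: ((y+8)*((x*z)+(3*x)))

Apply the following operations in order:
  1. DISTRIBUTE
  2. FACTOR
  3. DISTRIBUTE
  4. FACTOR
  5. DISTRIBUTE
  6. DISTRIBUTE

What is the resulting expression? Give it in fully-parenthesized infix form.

Start: ((y+8)*((x*z)+(3*x)))
Apply DISTRIBUTE at root (target: ((y+8)*((x*z)+(3*x)))): ((y+8)*((x*z)+(3*x))) -> (((y+8)*(x*z))+((y+8)*(3*x)))
Apply FACTOR at root (target: (((y+8)*(x*z))+((y+8)*(3*x)))): (((y+8)*(x*z))+((y+8)*(3*x))) -> ((y+8)*((x*z)+(3*x)))
Apply DISTRIBUTE at root (target: ((y+8)*((x*z)+(3*x)))): ((y+8)*((x*z)+(3*x))) -> (((y+8)*(x*z))+((y+8)*(3*x)))
Apply FACTOR at root (target: (((y+8)*(x*z))+((y+8)*(3*x)))): (((y+8)*(x*z))+((y+8)*(3*x))) -> ((y+8)*((x*z)+(3*x)))
Apply DISTRIBUTE at root (target: ((y+8)*((x*z)+(3*x)))): ((y+8)*((x*z)+(3*x))) -> (((y+8)*(x*z))+((y+8)*(3*x)))
Apply DISTRIBUTE at L (target: ((y+8)*(x*z))): (((y+8)*(x*z))+((y+8)*(3*x))) -> (((y*(x*z))+(8*(x*z)))+((y+8)*(3*x)))

Answer: (((y*(x*z))+(8*(x*z)))+((y+8)*(3*x)))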